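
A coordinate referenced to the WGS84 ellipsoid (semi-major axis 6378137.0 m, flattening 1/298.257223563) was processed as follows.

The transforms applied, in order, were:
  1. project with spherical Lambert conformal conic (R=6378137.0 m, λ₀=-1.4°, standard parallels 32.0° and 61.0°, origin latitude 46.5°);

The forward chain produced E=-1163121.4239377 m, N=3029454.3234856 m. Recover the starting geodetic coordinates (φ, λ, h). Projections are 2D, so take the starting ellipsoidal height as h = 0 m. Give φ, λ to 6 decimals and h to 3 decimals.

φ=71.532192°, λ=-32.510158°, h=0.000 m

start: E=-1163121.4239, N=3029454.3235 m
→ lcc⁻¹: φ=71.53219200°, λ=-32.51015800°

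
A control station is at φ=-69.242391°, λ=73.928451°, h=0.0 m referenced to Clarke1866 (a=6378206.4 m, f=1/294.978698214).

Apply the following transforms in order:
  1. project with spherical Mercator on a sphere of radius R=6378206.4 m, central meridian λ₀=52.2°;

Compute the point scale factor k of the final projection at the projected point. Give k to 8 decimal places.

2.82154923

start: φ=-69.242391°, λ=73.928451°, h=0.000 m
→ into merc (λ₀=52.2°): φ=-69.24239100°, λ−λ₀=21.72845100°
scale k = 2.82154923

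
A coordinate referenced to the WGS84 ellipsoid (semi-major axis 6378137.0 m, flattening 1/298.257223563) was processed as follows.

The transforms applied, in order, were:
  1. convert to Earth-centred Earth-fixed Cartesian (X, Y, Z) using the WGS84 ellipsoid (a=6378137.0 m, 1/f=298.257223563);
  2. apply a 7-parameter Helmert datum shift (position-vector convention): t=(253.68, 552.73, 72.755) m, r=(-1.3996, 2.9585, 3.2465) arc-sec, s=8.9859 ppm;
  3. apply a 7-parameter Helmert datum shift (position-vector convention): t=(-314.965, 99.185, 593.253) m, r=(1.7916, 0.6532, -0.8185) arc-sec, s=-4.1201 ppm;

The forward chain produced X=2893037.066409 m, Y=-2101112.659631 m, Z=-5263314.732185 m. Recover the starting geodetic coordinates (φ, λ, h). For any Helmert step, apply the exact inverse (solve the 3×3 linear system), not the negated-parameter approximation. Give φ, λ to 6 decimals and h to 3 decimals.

start: X=2893037.0664, Y=-2101112.6596, Z=-5263314.7322 m
→ Helmert⁻¹: X=2893388.9603, Y=-2101254.7422, Z=-5263902.2590
→ Helmert⁻¹: X=2893151.7031, Y=-2101798.4045, Z=-5263900.4774
→ geod (Bowring, a=6378137.000): φ=-55.98854900°, λ=-35.99741600°, h=206.6570 m

φ=-55.988549°, λ=-35.997416°, h=206.657 m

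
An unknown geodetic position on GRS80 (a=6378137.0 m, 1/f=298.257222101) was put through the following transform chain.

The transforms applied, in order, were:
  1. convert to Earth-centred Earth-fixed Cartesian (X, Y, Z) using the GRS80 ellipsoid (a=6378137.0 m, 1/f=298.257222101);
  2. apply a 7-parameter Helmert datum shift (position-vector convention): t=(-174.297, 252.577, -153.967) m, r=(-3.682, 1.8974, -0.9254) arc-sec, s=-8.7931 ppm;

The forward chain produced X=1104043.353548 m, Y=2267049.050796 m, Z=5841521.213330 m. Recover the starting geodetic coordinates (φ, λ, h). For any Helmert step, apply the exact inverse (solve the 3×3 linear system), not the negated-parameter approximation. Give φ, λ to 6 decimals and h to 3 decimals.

φ=66.794328°, λ=64.028356°, h=2571.818 m

start: X=1104043.3535, Y=2267049.0508, Z=5841521.2133 m
→ Helmert⁻¹: X=1104163.4529, Y=2266717.0793, Z=5841777.1671
→ geod (Bowring, a=6378137.000): φ=66.79432800°, λ=64.02835600°, h=2571.8180 m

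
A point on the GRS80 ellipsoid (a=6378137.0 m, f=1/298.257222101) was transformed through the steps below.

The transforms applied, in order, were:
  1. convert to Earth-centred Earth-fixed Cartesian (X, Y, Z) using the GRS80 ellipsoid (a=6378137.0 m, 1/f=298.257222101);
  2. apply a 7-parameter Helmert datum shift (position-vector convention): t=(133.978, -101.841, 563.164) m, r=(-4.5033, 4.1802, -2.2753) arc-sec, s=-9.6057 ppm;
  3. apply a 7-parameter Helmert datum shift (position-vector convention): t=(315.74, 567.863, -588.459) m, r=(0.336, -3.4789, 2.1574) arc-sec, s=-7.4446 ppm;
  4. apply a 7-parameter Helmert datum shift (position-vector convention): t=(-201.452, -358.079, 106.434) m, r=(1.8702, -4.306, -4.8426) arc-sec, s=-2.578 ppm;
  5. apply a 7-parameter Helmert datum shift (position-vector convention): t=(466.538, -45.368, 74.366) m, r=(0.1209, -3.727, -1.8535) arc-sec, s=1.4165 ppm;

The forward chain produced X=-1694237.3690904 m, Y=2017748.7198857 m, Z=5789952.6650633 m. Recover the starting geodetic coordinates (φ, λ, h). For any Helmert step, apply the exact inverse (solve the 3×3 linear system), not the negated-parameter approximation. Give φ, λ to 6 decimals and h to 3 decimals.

φ=65.674641°, λ=130.031175°, h=973.033 m

start: X=-1694237.3691, Y=2017748.7199, Z=5789952.6651 m
→ Helmert⁻¹: X=-1694615.0206, Y=2017779.3955, Z=5789899.5350
→ Helmert⁻¹: X=-1694344.4494, Y=2018155.3944, Z=5789825.0998
→ Helmert⁻¹: X=-1694554.0391, Y=2017629.7082, Z=5790481.9605
→ Helmert⁻¹: X=-1694843.8929, Y=2017605.8249, Z=5789984.1148
→ geod (Bowring, a=6378137.000): φ=65.67464100°, λ=130.03117500°, h=973.0330 m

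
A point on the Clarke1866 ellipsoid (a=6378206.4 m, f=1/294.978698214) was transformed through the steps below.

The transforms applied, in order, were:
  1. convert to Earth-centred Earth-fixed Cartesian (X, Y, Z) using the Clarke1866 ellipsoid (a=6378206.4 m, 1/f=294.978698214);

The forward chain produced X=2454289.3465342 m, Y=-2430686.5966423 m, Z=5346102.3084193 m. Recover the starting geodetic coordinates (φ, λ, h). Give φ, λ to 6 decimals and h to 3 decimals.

φ=57.309639°, λ=-44.723166°, h=2020.357 m

start: X=2454289.3465, Y=-2430686.5966, Z=5346102.3084 m
→ geod (Bowring, a=6378206.400): φ=57.30963900°, λ=-44.72316600°, h=2020.3570 m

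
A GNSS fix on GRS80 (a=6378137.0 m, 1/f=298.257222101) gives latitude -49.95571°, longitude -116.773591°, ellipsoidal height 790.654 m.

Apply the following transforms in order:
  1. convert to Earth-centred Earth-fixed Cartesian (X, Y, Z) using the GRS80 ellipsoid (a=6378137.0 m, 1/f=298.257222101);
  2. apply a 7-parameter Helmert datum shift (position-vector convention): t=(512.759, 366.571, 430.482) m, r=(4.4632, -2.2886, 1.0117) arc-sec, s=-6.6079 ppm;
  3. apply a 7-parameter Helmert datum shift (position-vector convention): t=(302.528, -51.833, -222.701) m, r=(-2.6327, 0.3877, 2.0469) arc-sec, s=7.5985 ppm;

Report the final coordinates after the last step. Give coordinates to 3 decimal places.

start: φ=-49.955710°, λ=-116.773591°, h=790.654 m
→ ECEF (a=6378137.000, f=1/298.257222101): X=-1852381.9836, Y=-3671296.8066, Z=-4860226.2873
→ Helmert 7p (PV): X=-1851785.0511, Y=-3670809.8958, Z=-4859863.6820
→ Helmert 7p (PV): X=-1851469.3006, Y=-3670970.0283, Z=-4860072.9766

X=-1851469.301 m, Y=-3670970.028 m, Z=-4860072.977 m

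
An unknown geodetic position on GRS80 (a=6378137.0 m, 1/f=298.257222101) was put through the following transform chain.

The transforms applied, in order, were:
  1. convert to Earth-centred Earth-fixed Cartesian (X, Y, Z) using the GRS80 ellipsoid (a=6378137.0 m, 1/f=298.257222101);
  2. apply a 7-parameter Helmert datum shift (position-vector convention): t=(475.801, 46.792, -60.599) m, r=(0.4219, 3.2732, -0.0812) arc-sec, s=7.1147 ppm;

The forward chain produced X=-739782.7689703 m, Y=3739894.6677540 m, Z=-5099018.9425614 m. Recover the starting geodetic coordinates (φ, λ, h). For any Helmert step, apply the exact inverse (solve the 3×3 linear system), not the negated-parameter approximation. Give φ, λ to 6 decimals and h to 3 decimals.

φ=-53.399762°, λ=101.195156°, h=2176.921 m

start: X=-739782.7690, Y=3739894.6678, Z=-5099018.9426 m
→ Helmert⁻¹: X=-740173.8608, Y=3739810.5471, Z=-5098941.4615
→ geod (Bowring, a=6378137.000): φ=-53.39976200°, λ=101.19515600°, h=2176.9210 m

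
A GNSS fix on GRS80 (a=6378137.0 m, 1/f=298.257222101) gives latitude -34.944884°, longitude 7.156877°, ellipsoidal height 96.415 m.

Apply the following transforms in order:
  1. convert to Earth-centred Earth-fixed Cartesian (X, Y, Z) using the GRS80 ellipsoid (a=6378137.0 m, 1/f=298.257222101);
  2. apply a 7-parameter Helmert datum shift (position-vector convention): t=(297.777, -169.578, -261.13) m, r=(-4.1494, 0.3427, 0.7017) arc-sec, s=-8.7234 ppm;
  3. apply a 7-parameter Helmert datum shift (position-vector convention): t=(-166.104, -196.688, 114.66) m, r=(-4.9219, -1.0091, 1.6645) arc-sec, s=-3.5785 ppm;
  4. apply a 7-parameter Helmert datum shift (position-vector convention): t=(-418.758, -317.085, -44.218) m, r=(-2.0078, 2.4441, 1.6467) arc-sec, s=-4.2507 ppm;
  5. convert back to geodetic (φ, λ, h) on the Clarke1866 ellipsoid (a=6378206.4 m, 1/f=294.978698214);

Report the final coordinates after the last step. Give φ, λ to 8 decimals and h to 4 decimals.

start: φ=-34.944884°, λ=7.156877°, h=96.415 m
→ ECEF (a=6378137.000, f=1/298.257222101): X=5193231.1566, Y=652087.0379, Z=-3632911.6837
→ Helmert 7p (PV): X=5193475.3767, Y=651856.3562, Z=-3633162.8684
→ Helmert 7p (PV): X=5193303.2019, Y=651612.5509, Z=-3633025.3540
→ Helmert 7p (PV): X=5192814.1179, Y=651298.7923, Z=-3633122.0088
→ geod (Bowring, a=6378206.400): φ=-34.95109304°, λ=7.14888343°, h=-194.2382 m

φ=-34.95109304°, λ=7.14888343°, h=-194.2382 m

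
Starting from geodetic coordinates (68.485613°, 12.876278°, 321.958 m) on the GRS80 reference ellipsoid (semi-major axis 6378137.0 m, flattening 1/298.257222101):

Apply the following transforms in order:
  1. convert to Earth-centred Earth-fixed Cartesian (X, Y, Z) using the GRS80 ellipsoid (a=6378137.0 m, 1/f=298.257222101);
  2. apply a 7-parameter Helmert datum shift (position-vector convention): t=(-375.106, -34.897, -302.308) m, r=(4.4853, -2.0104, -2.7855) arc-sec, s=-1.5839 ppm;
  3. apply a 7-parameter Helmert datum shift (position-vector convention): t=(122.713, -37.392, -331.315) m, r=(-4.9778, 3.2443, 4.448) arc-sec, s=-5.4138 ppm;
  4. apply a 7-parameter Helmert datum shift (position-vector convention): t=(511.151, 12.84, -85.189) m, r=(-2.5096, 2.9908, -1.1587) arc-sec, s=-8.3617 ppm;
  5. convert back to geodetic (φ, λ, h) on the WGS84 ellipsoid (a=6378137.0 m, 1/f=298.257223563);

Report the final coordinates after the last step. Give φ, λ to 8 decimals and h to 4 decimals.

φ=68.47993468°, λ=12.87498343°, h=-357.0959 m

start: φ=68.485613°, λ=12.876278°, h=321.958 m
→ ECEF (a=6378137.000, f=1/298.257222101): X=2287015.2753, Y=522799.9611, Z=5911469.9552
→ Helmert 7p (PV): X=2286585.9898, Y=522604.8044, Z=5911191.9433
→ Helmert 7p (PV): X=2286778.0295, Y=522756.5463, Z=5910780.0492
→ Helmert 7p (PV): X=2287358.7002, Y=522824.0844, Z=5910605.9182
→ geod (Bowring, a=6378137.000): φ=68.47993468°, λ=12.87498343°, h=-357.0959 m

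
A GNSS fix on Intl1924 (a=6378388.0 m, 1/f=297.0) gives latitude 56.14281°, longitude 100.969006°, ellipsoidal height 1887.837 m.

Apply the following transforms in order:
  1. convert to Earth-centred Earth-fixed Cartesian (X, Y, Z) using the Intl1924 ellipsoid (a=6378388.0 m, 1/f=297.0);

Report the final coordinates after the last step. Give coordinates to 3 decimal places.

X=-677936.732 m, Y=3497782.963 m, Z=5274994.196 m

start: φ=56.142810°, λ=100.969006°, h=1887.837 m
→ ECEF (a=6378388.000, f=1/297.0): X=-677936.7323, Y=3497782.9627, Z=5274994.1965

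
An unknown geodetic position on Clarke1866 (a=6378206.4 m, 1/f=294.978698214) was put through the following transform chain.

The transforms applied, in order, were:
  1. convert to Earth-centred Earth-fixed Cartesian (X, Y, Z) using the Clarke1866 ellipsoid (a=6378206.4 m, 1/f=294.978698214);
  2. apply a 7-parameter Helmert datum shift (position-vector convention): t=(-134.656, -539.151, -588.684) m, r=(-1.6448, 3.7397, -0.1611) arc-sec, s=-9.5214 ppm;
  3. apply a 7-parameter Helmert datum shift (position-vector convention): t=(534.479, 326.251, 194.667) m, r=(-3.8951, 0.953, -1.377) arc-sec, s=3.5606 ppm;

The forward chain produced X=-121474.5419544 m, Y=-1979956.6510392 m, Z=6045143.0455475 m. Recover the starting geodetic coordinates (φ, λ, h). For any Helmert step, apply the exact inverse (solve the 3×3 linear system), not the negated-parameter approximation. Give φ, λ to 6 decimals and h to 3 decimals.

start: X=-121474.5420, Y=-1979956.6510, Z=6045143.0455 m
→ Helmert⁻¹: X=-122023.2947, Y=-1980390.8172, Z=6044888.8935
→ Helmert⁻¹: X=-121997.8616, Y=-1979918.8209, Z=6045517.1393
→ geod (Bowring, a=6378206.400): φ=71.94902800°, λ=-93.52597100°, h=3968.1880 m

φ=71.949028°, λ=-93.525971°, h=3968.188 m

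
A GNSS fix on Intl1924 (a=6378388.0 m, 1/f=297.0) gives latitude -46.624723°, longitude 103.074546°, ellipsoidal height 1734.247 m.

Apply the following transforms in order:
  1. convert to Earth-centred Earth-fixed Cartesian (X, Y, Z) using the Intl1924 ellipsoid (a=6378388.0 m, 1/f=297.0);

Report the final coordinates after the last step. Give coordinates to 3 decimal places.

X=-992986.936 m, Y=4275710.939 m, Z=-4614558.459 m

start: φ=-46.624723°, λ=103.074546°, h=1734.247 m
→ ECEF (a=6378388.000, f=1/297.0): X=-992986.9360, Y=4275710.9387, Z=-4614558.4595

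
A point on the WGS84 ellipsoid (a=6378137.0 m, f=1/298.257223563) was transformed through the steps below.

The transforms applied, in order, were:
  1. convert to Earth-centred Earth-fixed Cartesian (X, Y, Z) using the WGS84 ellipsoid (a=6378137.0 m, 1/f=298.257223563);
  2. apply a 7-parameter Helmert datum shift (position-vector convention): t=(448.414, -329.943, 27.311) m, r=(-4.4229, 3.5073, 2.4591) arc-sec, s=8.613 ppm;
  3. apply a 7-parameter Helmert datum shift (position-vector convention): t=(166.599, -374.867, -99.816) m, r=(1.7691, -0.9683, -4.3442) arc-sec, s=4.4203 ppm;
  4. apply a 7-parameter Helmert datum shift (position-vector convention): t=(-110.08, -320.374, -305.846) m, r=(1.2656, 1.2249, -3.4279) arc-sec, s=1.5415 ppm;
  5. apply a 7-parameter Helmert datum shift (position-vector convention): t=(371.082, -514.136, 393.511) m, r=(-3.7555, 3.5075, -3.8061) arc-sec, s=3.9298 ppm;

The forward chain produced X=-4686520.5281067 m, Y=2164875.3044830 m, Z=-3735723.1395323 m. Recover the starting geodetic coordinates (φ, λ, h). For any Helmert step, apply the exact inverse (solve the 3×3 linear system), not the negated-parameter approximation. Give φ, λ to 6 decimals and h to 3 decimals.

φ=-36.067776°, λ=155.195609°, h=2560.029 m

start: X=-4686520.5281, Y=2164875.3045, Z=-3735723.1395 m
→ Helmert⁻¹: X=-4686849.6155, Y=2165362.4715, Z=-3736142.2424
→ Helmert⁻¹: X=-4686746.1151, Y=2165578.6959, Z=-3735871.7573
→ Helmert⁻¹: X=-4686955.1487, Y=2165813.2345, Z=-3735752.0013
→ Helmert⁻¹: X=-4687273.8414, Y=2166260.5083, Z=-3735780.3874
→ geod (Bowring, a=6378137.000): φ=-36.06777600°, λ=155.19560900°, h=2560.0290 m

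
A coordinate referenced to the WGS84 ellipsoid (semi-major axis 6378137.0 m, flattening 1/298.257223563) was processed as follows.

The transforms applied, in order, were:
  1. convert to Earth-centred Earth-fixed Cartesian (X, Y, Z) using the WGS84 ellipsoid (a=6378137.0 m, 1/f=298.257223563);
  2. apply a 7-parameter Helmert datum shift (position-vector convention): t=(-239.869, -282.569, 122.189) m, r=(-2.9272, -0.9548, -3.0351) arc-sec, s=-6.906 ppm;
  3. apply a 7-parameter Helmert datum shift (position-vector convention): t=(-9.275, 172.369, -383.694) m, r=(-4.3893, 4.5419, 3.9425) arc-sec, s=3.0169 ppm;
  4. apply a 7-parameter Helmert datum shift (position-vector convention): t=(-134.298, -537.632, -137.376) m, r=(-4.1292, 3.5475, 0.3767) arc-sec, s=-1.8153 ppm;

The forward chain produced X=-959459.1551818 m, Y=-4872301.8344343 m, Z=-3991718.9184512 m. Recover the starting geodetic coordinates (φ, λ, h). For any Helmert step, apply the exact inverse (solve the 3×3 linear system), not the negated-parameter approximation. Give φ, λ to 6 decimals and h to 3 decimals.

φ=-38.986126°, λ=-101.136601°, h=836.700 m

start: X=-959459.1552, Y=-4872301.8344, Z=-3991718.9185 m
→ Helmert⁻¹: X=-959266.8434, Y=-4871691.3847, Z=-3991702.8126
→ Helmert⁻¹: X=-959259.9016, Y=-4871745.7833, Z=-3991431.8703
→ Helmert⁻¹: X=-958973.4515, Y=-4871454.3204, Z=-3991646.3192
→ geod (Bowring, a=6378137.000): φ=-38.98612600°, λ=-101.13660100°, h=836.7000 m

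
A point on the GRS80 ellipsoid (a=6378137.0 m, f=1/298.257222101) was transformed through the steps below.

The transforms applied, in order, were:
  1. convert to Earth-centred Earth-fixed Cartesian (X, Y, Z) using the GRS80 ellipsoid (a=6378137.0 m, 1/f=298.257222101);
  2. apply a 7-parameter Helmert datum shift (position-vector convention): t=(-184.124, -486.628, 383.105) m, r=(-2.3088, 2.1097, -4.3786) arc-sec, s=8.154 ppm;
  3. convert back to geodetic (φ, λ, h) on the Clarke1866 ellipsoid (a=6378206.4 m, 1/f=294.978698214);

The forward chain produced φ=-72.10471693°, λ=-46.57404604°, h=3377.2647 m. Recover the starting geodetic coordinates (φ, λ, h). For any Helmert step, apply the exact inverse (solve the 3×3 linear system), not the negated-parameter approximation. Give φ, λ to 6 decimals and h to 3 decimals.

φ=-72.106518°, λ=-46.556523°, h=3474.302 m

start: φ=-72.104717°, λ=-46.574046°, h=3377.265 m
→ ECEF (a=6378206.400, f=1/294.978698214): X=1352118.4107, Y=-1428528.3575, Z=-6050319.0697
→ Helmert⁻¹: X=1352383.7071, Y=-1427933.6496, Z=-6050654.9887
→ geod (Bowring, a=6378137.000): φ=-72.10651800°, λ=-46.55652300°, h=3474.3020 m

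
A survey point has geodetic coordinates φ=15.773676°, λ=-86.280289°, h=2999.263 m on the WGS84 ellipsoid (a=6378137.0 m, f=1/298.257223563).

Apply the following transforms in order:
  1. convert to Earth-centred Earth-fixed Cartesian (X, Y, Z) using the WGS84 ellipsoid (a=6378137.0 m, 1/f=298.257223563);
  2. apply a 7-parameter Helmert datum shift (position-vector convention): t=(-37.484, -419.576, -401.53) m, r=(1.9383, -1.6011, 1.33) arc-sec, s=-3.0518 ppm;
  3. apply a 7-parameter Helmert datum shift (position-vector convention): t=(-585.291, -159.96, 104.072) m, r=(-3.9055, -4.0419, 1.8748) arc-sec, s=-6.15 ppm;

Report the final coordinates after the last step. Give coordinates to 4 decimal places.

start: φ=15.773676°, λ=-86.280289°, h=2999.263 m
→ ECEF (a=6378137.000, f=1/298.257223563): X=398489.3788, Y=-6129420.7404, Z=1723455.4714
→ Helmert 7p (PV): X=398476.8232, Y=-6129835.2366, Z=1722994.1761
→ Helmert 7p (PV): X=397911.0340, Y=-6129921.2527, Z=1723211.5241

X=397911.0340 m, Y=-6129921.2527 m, Z=1723211.5241 m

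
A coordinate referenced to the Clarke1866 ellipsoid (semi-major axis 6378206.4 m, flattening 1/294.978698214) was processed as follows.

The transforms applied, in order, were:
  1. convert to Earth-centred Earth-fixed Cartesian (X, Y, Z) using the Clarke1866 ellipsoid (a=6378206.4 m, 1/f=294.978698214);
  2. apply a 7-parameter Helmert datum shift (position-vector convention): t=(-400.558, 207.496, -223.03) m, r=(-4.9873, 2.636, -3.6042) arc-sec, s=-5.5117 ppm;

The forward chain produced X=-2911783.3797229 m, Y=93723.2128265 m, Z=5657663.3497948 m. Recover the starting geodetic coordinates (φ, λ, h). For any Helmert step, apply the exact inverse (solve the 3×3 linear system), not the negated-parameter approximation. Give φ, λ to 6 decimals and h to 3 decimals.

start: X=-2911783.3797, Y=93723.2128, Z=5657663.3498 m
→ Helmert⁻¹: X=-2911472.8052, Y=93328.5556, Z=5657882.6134
→ geod (Bowring, a=6378206.400): φ=62.91625600°, λ=178.16398700°, h=2630.6740 m

φ=62.916256°, λ=178.163987°, h=2630.674 m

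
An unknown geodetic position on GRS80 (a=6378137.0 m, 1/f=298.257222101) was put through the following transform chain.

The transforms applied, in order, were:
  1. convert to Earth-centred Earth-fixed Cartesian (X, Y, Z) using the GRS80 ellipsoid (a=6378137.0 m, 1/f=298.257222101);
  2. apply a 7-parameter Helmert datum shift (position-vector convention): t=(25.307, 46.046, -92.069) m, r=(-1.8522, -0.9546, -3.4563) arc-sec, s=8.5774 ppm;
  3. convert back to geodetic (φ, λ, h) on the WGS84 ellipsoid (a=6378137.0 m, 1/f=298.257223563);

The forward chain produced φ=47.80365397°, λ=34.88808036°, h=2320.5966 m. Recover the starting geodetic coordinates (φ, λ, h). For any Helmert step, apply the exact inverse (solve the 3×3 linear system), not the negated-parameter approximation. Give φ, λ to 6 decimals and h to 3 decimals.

φ=47.804602°, λ=34.888101°, h=2302.575 m

start: φ=47.803654°, λ=34.888080°, h=2320.597 m
→ ECEF (a=6378137.000, f=1/298.257223563): X=3521812.8029, Y=2455761.5728, Z=4703959.7078
→ Helmert⁻¹: X=3521737.9093, Y=2455711.2350, Z=4704017.1815
→ geod (Bowring, a=6378137.000): φ=47.80460200°, λ=34.88810100°, h=2302.5750 m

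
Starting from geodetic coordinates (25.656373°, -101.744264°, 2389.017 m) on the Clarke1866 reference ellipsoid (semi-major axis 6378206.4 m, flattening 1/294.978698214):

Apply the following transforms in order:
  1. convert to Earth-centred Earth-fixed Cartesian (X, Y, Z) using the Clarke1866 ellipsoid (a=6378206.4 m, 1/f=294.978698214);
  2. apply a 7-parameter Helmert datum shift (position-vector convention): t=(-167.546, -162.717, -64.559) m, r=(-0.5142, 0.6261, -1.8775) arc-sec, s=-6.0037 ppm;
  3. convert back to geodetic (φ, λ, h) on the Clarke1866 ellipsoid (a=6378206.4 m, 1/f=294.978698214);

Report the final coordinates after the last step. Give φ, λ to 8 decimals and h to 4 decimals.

start: φ=25.656373°, λ=-101.744264°, h=2389.017 m
→ ECEF (a=6378206.400, f=1/294.978698214): X=-1171427.6349, Y=-5634684.8194, Z=2745674.1826
→ Helmert 7p (PV): X=-1171631.1024, Y=-5634796.2000, Z=2745610.7419
→ geod (Bowring, a=6378206.400): φ=25.65526912°, λ=-101.74602148°, h=2497.1814 m

φ=25.65526912°, λ=-101.74602148°, h=2497.1814 m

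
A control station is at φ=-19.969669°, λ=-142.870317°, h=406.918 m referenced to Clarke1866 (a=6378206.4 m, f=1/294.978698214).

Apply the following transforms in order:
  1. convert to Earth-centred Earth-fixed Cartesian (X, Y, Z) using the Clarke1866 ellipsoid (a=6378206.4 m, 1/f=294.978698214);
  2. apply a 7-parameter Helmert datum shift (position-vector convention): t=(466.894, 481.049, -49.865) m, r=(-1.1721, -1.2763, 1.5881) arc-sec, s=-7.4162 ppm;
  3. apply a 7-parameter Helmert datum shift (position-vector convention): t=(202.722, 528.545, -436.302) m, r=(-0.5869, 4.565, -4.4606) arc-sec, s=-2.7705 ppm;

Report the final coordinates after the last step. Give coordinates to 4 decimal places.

start: φ=-19.969669°, λ=-142.870317°, h=406.918 m
→ ECEF (a=6378206.400, f=1/294.978698214): X=-4781600.9984, Y=-3620192.0467, Z=-2164551.2600
→ Helmert 7p (PV): X=-4781057.3769, Y=-3619733.2645, Z=-2164594.0874
→ Helmert 7p (PV): X=-4780967.5937, Y=-3619097.4571, Z=-2164908.2801

X=-4780967.5937 m, Y=-3619097.4571 m, Z=-2164908.2801 m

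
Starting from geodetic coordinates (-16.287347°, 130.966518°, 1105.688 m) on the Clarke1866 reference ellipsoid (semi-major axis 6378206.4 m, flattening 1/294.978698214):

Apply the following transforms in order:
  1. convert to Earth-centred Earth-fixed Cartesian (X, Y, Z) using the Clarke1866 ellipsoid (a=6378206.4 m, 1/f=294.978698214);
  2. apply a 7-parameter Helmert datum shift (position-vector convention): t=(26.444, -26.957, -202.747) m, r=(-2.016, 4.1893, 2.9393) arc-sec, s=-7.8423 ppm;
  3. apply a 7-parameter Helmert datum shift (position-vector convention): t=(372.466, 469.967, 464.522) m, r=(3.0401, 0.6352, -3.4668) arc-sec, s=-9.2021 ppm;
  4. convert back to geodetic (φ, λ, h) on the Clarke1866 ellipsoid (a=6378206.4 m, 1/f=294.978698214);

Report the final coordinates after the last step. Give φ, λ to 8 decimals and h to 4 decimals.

start: φ=-16.287347°, λ=130.966518°, h=1105.688 m
→ ECEF (a=6378206.400, f=1/294.978698214): X=-4015609.1397, Y=4624885.5395, Z=-1777473.6957
→ Helmert 7p (PV): X=-4015653.2095, Y=4624747.7176, Z=-1777626.1481
→ Helmert 7p (PV): X=-4015171.5354, Y=4625268.8197, Z=-1777064.7393
→ geod (Bowring, a=6378206.400): φ=-16.28379368°, λ=130.96107631°, h=993.4432 m

φ=-16.28379368°, λ=130.96107631°, h=993.4432 m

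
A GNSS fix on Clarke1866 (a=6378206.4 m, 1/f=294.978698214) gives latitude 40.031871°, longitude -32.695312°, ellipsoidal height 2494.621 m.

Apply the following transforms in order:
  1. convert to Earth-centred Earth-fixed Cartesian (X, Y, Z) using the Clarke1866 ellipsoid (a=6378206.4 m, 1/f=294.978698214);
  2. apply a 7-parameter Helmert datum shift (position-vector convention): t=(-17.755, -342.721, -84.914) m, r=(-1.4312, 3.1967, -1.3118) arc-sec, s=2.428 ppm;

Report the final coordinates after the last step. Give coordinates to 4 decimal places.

start: φ=40.031871°, λ=-32.695312°, h=2494.621 m
→ ECEF (a=6378206.400, f=1/294.978698214): X=4117283.1917, Y=-2642773.1310, Z=4082102.5098
→ Helmert 7p (PV): X=4117321.8907, Y=-2643120.1294, Z=4081982.0345

X=4117321.8907 m, Y=-2643120.1294 m, Z=4081982.0345 m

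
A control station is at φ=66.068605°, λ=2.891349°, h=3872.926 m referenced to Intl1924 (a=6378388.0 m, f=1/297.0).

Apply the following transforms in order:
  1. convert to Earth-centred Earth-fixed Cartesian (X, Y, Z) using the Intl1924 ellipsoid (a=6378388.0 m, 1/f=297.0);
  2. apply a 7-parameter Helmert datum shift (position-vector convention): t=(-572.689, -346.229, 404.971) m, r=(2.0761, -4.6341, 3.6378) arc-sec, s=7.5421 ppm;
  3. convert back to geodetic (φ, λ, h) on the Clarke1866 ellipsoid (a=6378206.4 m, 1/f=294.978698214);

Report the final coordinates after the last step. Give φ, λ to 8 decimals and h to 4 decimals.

φ=66.07718874°, λ=2.88422013°, h=4356.3969 m

start: φ=66.068605°, λ=2.891349°, h=3872.926 m
→ ECEF (a=6378388.000, f=1/297.0): X=2592907.8218, Y=130958.5431, Z=5810727.0302
→ Helmert 7p (PV): X=2592221.8299, Y=130600.5454, Z=5811235.3991
→ geod (Bowring, a=6378206.400): φ=66.07718874°, λ=2.88422013°, h=4356.3969 m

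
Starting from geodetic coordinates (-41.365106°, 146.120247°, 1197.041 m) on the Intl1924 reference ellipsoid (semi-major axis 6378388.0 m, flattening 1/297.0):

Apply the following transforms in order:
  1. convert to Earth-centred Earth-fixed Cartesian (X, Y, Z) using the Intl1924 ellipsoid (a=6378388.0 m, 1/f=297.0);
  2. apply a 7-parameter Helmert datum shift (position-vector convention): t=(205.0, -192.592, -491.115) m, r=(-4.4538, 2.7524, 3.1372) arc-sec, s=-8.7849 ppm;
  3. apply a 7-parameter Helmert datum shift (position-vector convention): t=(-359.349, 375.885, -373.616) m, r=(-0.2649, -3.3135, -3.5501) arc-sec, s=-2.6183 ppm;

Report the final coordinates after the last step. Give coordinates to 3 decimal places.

X=-3980953.173 m, Y=2673050.933 m, Z=-4194691.516 m

start: φ=-41.365106°, λ=146.120247°, h=1197.041 m
→ ECEF (a=6378388.000, f=1/297.0): X=-3980860.9789, Y=2672986.0937, Z=-4193802.6336
→ Helmert 7p (PV): X=-3980717.6237, Y=2672618.9187, Z=-4194261.5026
→ Helmert 7p (PV): X=-3980953.1730, Y=2673050.9328, Z=-4194691.5164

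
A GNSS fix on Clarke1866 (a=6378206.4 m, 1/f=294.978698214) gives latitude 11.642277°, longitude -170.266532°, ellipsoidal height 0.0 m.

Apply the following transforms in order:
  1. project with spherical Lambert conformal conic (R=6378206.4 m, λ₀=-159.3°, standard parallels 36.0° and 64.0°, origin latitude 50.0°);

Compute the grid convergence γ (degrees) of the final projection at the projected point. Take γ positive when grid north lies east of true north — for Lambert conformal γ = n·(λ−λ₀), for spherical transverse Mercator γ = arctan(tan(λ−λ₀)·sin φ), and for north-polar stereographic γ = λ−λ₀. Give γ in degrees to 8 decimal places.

-8.48851379

start: φ=11.642277°, λ=-170.266532°, h=0.000 m
→ into lcc (λ₀=-159.3°): φ=11.64227700°, λ−λ₀=-10.96653200°
convergence γ = -8.48851379°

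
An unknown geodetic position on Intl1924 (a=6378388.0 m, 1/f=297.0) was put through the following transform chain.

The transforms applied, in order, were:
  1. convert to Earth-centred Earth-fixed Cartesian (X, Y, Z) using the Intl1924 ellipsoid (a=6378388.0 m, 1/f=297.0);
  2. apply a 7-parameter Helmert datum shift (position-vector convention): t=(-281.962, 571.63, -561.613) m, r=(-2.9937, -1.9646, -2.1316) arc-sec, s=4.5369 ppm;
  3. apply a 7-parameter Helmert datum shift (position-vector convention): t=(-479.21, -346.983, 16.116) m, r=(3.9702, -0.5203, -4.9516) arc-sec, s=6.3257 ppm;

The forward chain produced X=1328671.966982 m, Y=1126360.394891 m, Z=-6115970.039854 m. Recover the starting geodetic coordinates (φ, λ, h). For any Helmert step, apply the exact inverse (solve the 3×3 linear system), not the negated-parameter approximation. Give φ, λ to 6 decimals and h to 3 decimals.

start: X=1328671.9670, Y=1126360.3949, Z=-6115970.0399 m
→ Helmert⁻¹: X=1329100.2962, Y=1126614.4365, Z=-6115972.5060
→ Helmert⁻¹: X=1329306.3423, Y=1126140.1930, Z=-6115379.4646
→ geod (Bowring, a=6378388.000): φ=-74.19994600°, λ=40.27006300°, h=187.1340 m

φ=-74.199946°, λ=40.270063°, h=187.134 m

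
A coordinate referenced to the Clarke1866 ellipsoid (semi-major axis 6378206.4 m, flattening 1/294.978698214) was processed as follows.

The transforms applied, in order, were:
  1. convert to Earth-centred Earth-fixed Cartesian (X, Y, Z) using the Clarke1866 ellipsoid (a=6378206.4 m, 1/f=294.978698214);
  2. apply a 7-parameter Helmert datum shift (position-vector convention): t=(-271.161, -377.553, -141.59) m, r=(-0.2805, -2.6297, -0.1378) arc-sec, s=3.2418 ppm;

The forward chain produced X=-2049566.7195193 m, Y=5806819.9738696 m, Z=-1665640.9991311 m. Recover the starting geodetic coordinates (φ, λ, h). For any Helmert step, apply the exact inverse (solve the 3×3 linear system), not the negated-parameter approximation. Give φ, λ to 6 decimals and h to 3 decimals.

φ=-15.231776°, λ=109.437589°, h=2677.112 m

start: X=-2049566.7195, Y=5806819.9739, Z=-1665640.9991 m
→ Helmert⁻¹: X=-2049314.0279, Y=5807179.5969, Z=-1665459.9857
→ geod (Bowring, a=6378206.400): φ=-15.23177600°, λ=109.43758900°, h=2677.1120 m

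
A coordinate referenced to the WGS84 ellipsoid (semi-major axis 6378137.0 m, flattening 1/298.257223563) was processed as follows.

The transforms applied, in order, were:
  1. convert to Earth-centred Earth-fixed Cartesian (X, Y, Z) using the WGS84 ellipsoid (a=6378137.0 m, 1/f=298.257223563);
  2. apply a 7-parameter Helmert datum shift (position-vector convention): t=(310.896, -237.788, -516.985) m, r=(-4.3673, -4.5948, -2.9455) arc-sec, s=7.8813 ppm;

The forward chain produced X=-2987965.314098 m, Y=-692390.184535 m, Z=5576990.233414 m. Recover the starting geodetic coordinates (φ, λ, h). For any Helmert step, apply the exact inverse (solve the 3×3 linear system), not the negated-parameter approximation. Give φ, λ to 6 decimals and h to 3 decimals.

φ=61.354190°, λ=-166.955477°, h=3583.471 m

start: X=-2987965.3141, Y=-692390.1845, Z=5576990.2334 m
→ Helmert⁻¹: X=-2988118.5265, Y=-692307.7066, Z=5577515.1663
→ geod (Bowring, a=6378137.000): φ=61.35419000°, λ=-166.95547700°, h=3583.4710 m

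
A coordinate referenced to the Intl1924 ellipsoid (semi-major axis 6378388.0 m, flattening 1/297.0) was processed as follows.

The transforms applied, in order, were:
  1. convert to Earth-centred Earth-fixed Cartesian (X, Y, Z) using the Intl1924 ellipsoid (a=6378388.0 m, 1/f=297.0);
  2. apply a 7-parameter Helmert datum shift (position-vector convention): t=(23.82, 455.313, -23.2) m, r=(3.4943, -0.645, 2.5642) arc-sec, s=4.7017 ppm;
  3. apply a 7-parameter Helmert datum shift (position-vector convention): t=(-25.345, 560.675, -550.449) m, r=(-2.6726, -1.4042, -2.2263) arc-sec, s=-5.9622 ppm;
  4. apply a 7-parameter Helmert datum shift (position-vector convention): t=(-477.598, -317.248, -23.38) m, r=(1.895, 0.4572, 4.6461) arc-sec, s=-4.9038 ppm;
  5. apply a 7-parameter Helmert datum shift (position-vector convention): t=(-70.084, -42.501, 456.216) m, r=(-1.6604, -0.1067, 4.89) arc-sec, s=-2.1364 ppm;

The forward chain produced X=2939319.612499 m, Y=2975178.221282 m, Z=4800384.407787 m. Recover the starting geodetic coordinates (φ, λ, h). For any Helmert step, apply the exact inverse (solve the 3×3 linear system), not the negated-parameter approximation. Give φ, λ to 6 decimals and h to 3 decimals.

φ=49.128659°, λ=45.332808°, h=662.230 m

start: X=2939319.6125, Y=2975178.2213, Z=4800384.4078 m
→ Helmert⁻¹: X=2939468.9915, Y=2975118.7525, Z=4799960.8750
→ Helmert⁻¹: X=2940017.3883, Y=2975428.4663, Z=4799986.9742
→ Helmert⁻¹: X=2940060.8349, Y=2974855.0597, Z=4800584.5755
→ Helmert⁻¹: X=2940075.1802, Y=2974430.5371, Z=4800525.6214
→ geod (Bowring, a=6378388.000): φ=49.12865900°, λ=45.33280800°, h=662.2300 m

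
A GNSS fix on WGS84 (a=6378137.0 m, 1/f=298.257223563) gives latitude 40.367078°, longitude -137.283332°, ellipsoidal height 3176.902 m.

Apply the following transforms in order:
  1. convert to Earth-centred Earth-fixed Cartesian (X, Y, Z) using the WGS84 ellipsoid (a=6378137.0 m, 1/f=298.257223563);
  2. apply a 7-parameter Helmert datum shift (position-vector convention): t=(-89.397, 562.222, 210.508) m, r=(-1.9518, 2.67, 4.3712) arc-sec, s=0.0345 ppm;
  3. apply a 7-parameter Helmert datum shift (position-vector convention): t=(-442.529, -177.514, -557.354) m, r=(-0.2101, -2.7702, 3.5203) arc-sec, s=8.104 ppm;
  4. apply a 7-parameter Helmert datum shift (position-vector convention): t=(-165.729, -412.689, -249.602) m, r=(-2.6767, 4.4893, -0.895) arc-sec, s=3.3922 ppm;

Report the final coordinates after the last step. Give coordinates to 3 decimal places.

start: φ=40.367078°, λ=-137.283332°, h=3176.902 m
→ ECEF (a=6378137.000, f=1/298.257223563): X=-3577212.4043, Y=-3302883.8960, Z=4111182.7696
→ Helmert 7p (PV): X=-3577178.7121, Y=-3302358.6944, Z=4111470.9786
→ Helmert 7p (PV): X=-3577649.0879, Y=-3302619.8346, Z=4110902.2647
→ Helmert 7p (PV): X=-3577751.8103, Y=-3302974.8556, Z=4110787.3329

X=-3577751.810 m, Y=-3302974.856 m, Z=4110787.333 m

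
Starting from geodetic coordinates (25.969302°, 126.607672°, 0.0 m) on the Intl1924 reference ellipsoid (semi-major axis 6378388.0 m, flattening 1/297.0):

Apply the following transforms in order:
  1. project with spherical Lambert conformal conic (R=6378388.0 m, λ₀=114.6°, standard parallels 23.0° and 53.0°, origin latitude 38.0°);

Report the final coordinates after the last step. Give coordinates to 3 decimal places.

E=1184212.525 m, N=-1226544.473 m

start: φ=25.969302°, λ=126.607672°, h=0.000 m
→ lcc (R=6378388.0, λ₀=114.6°): E=1184212.5252, N=-1226544.4726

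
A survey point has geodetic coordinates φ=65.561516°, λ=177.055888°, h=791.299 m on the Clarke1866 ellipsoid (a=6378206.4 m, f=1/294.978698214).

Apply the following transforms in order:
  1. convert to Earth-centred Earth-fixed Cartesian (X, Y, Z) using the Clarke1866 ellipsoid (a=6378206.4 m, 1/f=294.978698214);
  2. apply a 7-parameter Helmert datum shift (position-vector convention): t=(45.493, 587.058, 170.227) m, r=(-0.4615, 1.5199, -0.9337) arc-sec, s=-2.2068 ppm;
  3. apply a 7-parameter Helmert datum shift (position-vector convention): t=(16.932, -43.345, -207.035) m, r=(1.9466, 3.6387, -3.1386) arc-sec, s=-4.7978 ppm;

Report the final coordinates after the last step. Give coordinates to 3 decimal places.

X=-2642805.300 m, Y=136483.767 m, Z=5784409.950 m

start: φ=65.561516°, λ=177.055888°, h=791.299 m
→ ECEF (a=6378206.400, f=1/294.978698214): X=-2643033.5991, Y=135930.4787, Z=5784420.1929
→ Helmert 7p (PV): X=-2642939.0347, Y=136542.1430, Z=5784596.8263
→ Helmert 7p (PV): X=-2642805.2997, Y=136483.7674, Z=5784409.9502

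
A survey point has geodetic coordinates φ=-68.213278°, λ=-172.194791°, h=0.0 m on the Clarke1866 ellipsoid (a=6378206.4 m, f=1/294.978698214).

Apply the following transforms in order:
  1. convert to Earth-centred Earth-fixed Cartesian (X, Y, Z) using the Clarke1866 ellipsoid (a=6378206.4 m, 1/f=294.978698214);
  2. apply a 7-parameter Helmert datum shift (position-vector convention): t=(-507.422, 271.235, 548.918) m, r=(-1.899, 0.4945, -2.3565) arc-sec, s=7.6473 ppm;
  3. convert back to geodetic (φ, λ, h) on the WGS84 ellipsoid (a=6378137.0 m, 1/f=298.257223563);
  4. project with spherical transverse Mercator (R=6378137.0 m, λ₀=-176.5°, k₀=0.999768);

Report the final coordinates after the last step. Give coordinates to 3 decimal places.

start: φ=-68.213278°, λ=-172.194791°, h=0.000 m
→ ECEF (a=6378206.400, f=1/294.978698214): X=-2352230.6282, Y=-322433.3822, Z=-5899776.2664
→ Helmert 7p (PV): X=-2352773.8664, Y=-322192.0567, Z=-5899263.8580
→ geod (Bowring, a=6378137.000): φ=-68.20589062°, λ=-172.20233956°, h=-423.7998 m
→ tm (R=6378137.0, λ₀=-176.5°): E=177459.7879, N=-7597066.9910

E=177459.788 m, N=-7597066.991 m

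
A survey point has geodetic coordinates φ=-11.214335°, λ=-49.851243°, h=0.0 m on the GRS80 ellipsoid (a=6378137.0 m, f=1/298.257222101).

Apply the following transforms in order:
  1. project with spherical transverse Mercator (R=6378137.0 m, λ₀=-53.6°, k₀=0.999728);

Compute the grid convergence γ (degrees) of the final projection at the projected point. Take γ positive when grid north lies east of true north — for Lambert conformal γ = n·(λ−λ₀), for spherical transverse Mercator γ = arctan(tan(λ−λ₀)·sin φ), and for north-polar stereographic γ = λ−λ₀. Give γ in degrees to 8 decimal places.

start: φ=-11.214335°, λ=-49.851243°, h=0.000 m
→ into tm (λ₀=-53.6°): φ=-11.21433500°, λ−λ₀=3.74875700°
convergence γ = -0.73006001°

-0.73006001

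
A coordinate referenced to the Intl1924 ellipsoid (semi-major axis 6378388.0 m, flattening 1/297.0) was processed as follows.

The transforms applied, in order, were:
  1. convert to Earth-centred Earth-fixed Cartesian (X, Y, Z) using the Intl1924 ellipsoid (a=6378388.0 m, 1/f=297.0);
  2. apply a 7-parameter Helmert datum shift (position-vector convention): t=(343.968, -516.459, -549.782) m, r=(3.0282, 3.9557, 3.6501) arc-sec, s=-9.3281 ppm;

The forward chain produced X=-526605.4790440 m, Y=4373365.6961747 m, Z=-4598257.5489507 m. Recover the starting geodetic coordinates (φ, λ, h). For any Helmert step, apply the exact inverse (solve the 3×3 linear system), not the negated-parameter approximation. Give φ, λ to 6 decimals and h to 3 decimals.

start: X=-526605.4790, Y=4373365.6962, Z=-4598257.5490 m
→ Helmert⁻¹: X=-526788.7858, Y=4373864.7765, Z=-4597824.9711
→ geod (Bowring, a=6378388.000): φ=-46.41692800°, λ=96.86763100°, h=582.1300 m

φ=-46.416928°, λ=96.867631°, h=582.130 m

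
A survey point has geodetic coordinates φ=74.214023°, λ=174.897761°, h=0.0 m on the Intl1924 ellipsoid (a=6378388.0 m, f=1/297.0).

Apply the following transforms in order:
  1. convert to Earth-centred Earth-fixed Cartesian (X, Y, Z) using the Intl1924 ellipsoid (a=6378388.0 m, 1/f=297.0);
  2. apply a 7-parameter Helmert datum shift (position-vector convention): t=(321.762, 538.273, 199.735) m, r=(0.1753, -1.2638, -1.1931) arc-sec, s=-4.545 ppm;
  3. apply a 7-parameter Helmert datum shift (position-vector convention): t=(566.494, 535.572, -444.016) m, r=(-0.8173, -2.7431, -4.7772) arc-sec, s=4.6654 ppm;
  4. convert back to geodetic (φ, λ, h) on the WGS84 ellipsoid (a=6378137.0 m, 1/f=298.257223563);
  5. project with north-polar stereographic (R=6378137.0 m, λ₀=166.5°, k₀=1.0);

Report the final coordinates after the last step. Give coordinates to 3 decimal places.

E=256986.872 m, N=-1749182.493 m

start: φ=74.214023°, λ=174.897761°, h=0.000 m
→ ECEF (a=6378388.000, f=1/297.0): X=-1733736.0916, Y=154800.1147, Z=6115627.0285
→ Helmert 7p (PV): X=-1733443.0251, Y=155342.5150, Z=6115788.4769
→ Helmert 7p (PV): X=-1732962.3543, Y=155943.1926, Z=6115349.3249
→ geod (Bowring, a=6378137.000): φ=74.21868098°, λ=174.85800352°, h=-282.6816 m
→ stereo (R=6378137.0, λ₀=166.5°): E=256986.8722, N=-1749182.4929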